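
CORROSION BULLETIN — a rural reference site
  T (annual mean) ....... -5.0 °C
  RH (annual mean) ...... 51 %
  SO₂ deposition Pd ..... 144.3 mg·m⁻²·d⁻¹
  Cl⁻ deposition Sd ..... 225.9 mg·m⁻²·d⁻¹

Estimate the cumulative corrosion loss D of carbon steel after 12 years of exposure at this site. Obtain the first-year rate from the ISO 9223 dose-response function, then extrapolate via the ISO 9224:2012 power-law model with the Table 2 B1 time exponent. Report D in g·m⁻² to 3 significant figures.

D(12) = 570 g·m⁻²

carbon steel: temperature factor f = +0.150·(-15.0) = -2.2500
  Pd branch = 1.77·Pd^0.52·e^(0.02·RH+f) = 6.865 μm/a
  Cl⁻ term: 0.102·225.9^0.62·exp(0.033·51+0.04·-5.0) = 12.94
  sum: 6.865 + 12.94 → r_corr = 19.81 μm/a
Power-law: D(12) = r_corr · 12^0.523
  D(12) = 19.81 × 12^0.523 = 19.81 × 3.668 = 72.66 μm
  Mass loss = 72.66 μm × 7.85 g/cm³ = 570.4 g·m⁻²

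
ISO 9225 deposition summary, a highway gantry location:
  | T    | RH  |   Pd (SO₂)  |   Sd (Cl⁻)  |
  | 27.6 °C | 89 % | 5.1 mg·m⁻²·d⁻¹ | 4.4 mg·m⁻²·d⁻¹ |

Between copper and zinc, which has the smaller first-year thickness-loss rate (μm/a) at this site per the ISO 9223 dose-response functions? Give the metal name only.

zinc

copper: f(T) = -0.080·(T−10) [T>10 °C] = -1.4080
  Pd branch = 0.0053·Pd^0.26·e^(0.059·RH+f) = 0.3778 μm/a
  Cl⁻ term: 0.01025·4.4^0.27·exp(0.036·89+0.049·27.6) = 1.456
  sum: 0.3778 + 1.456 → r_corr = 1.834 μm/a
zinc: f(T) = -0.071·(T−10) [T>10 °C] = -1.2496
  Pd branch = 0.0129·Pd^0.44·e^(0.046·RH+f) = 0.4542 μm/a
  Cl⁻ term: 0.0175·4.4^0.57·exp(0.008·89+0.085·27.6) = 0.8667
  r_corr = 0.4542 + 0.8667 = 1.321 μm/a
Ordering by μm/a: copper (1.83) > zinc (1.32)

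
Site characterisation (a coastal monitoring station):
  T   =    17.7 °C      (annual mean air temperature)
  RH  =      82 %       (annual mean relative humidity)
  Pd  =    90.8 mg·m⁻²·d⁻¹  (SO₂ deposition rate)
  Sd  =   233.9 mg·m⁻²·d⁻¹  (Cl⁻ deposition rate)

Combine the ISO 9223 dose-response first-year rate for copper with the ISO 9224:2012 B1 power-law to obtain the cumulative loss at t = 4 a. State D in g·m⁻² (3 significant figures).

D(4) = 72.4 g·m⁻²

copper: temperature factor f = -0.080·(7.7) = -0.6160
  Pd branch = 0.0053·Pd^0.26·e^(0.059·RH+f) = 1.167 μm/a
  Cl⁻ term: 0.01025·233.9^0.27·exp(0.036·82+0.049·17.7) = 2.037
  sum: 1.167 + 2.037 → r_corr = 3.204 μm/a
Power-law: D(4) = r_corr · 4^0.667
  D(4) = 3.204 × 4^0.667 = 3.204 × 2.521 = 8.077 μm
  Mass loss = 8.077 μm × 8.96 g/cm³ = 72.37 g·m⁻²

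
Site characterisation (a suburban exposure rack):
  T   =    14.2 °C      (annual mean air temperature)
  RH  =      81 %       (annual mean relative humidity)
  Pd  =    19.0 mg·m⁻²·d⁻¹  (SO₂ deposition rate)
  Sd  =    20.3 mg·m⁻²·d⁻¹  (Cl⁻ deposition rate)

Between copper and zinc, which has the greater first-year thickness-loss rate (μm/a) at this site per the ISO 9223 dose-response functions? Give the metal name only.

copper: T>10 °C ⇒ hinge -0.080·(14.2−10) = -0.3360
  sulphur-dioxide contribution → 0.969 μm/a
  chloride contribution → 0.8557 μm/a
  ⇒ r_corr(copper) = 1.825 μm/a
zinc: f(T) = -0.071·(T−10) [T>10 °C] = -0.2982
  sulphur-dioxide contribution → 1.452 μm/a
  chloride contribution → 0.6222 μm/a
  ⇒ r_corr(zinc) = 2.074 μm/a
Ordering by μm/a: zinc (2.07) > copper (1.82)

zinc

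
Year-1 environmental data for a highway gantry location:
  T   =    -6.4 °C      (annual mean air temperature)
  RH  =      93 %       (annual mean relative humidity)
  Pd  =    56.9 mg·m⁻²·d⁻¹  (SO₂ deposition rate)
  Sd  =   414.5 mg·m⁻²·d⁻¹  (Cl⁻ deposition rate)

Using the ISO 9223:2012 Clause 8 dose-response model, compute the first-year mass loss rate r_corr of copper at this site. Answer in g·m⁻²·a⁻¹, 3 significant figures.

r_corr = 13.9 g·m⁻²·a⁻¹

copper: T≤10 °C ⇒ hinge +0.126·(-6.4−10) = -2.0664
  sulphur-dioxide contribution → 0.4636 μm/a
  chloride contribution → 1.085 μm/a
  ⇒ r_corr(copper) = 1.548 μm/a
Convert to mass loss: 1.548 μm/a × 8.96 g/cm³ = 13.87 g·m⁻²·a⁻¹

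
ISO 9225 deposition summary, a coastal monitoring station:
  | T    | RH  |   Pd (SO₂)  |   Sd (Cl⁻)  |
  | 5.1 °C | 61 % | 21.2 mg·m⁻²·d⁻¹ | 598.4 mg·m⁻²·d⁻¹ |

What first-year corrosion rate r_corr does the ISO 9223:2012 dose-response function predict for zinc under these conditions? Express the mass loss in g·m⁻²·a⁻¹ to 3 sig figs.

r_corr = 16.9 g·m⁻²·a⁻¹

zinc: T≤10 °C ⇒ hinge +0.038·(5.1−10) = -0.1862
  SO₂ term: 0.0129·21.2^0.44·exp(0.046·61-0.1862) = 0.6791
  Cl⁻ term: 0.0175·598.4^0.57·exp(0.008·61+0.085·5.1) = 1.683
  sum: 0.6791 + 1.683 → r_corr = 2.362 μm/a
Convert to mass loss: 2.362 μm/a × 7.14 g/cm³ = 16.87 g·m⁻²·a⁻¹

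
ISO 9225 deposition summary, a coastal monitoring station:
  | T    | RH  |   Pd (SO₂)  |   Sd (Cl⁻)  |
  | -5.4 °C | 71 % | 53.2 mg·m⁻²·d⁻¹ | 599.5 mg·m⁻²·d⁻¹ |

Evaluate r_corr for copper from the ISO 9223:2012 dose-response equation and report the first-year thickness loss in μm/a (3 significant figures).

r_corr = 0.711 μm/a

copper: temperature factor f = +0.126·(-15.4) = -1.9404
  sulphur-dioxide contribution → 0.1411 μm/a
  chloride contribution → 0.57 μm/a
  ⇒ r_corr(copper) = 0.7111 μm/a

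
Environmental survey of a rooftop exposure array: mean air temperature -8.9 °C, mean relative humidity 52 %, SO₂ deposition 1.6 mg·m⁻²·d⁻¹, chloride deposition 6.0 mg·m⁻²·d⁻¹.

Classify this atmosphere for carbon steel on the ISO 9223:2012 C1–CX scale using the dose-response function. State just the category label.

C2

carbon steel: temperature factor f = +0.150·(-18.9) = -2.8350
  SO₂ term: 1.77·1.6^0.52·exp(0.02·52-2.8350) = 0.3755
  Sd branch = 0.102·Sd^0.62·e^(0.033·RH+0.04·T) = 1.207 μm/a
  sum: 0.3755 + 1.207 → r_corr = 1.582 μm/a
Category bounds: 1.3…25 μm/a bracket r_corr ⇒ C2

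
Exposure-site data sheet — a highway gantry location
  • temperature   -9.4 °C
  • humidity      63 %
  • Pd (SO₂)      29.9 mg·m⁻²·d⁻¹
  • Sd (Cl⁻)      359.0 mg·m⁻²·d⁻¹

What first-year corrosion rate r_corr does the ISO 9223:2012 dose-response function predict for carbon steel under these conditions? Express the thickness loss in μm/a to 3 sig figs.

r_corr = 23.5 μm/a

carbon steel: temperature factor f = +0.150·(-19.4) = -2.9100
  SO₂ term: 1.77·29.9^0.52·exp(0.02·63-2.9100) = 1.989
  Cl⁻ term: 0.102·359.0^0.62·exp(0.033·63+0.04·-9.4) = 21.5
  r_corr = 1.989 + 21.5 = 23.49 μm/a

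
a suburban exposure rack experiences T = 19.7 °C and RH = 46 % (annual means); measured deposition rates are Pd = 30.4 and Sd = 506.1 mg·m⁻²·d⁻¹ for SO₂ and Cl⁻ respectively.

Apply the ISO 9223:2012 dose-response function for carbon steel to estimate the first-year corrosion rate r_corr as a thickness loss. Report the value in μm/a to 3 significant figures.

carbon steel: T>10 °C ⇒ hinge -0.054·(19.7−10) = -0.5238
  sulphur-dioxide contribution → 15.53 μm/a
  chloride contribution → 48.61 μm/a
  ⇒ r_corr(carbon steel) = 64.14 μm/a

r_corr = 64.1 μm/a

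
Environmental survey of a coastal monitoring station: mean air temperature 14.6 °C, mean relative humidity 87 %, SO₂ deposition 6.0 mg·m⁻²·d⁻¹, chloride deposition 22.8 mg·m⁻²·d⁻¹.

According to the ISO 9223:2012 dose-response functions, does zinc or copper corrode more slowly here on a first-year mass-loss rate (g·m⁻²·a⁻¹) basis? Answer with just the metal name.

zinc: temperature factor f = -0.071·(4.6) = -0.3266
  sulphur-dioxide contribution → 1.12 μm/a
  chloride contribution → 0.7216 μm/a
  total first-year rate 1.841 μm/a
  mass loss = 1.841 μm/a × 7.14 g/cm³ = 13.15 g·m⁻²·a⁻¹
copper: temperature factor f = -0.080·(4.6) = -0.3680
  sulphur-dioxide contribution → 0.9909 μm/a
  chloride contribution → 1.118 μm/a
  ⇒ r_corr(copper) = 2.108 μm/a
  mass loss = 2.108 μm/a × 8.96 g/cm³ = 18.89 g·m⁻²·a⁻¹
Ordering by g·m⁻²·a⁻¹: copper (18.9) > zinc (13.1)

zinc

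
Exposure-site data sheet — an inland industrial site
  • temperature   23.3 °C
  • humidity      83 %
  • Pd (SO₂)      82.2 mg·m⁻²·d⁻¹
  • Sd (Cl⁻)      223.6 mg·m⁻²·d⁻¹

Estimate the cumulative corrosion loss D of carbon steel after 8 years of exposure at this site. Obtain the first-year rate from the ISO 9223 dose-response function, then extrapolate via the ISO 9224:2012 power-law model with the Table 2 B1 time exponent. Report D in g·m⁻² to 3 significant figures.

carbon steel: f(T) = -0.054·(T−10) [T>10 °C] = -0.7182
  sulphur-dioxide contribution → 44.95 μm/a
  chloride contribution → 114.7 μm/a
  ⇒ r_corr(carbon steel) = 159.7 μm/a
Long-term exponent b (ISO 9224 Table 2, B1) = 0.523
  D(8) = 159.7 × 8^0.523 = 159.7 × 2.967 = 473.7 μm
  Mass loss = 473.7 μm × 7.85 g/cm³ = 3718 g·m⁻²

D(8) = 3.72e+03 g·m⁻²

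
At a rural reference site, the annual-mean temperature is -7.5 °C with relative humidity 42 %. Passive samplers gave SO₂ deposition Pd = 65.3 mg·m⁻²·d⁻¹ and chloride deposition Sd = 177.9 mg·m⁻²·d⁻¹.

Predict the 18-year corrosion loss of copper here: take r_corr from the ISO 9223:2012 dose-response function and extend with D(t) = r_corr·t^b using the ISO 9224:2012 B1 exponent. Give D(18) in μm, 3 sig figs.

D(18) = 1.04 μm

copper: f(T) = +0.126·(T−10) [T≤10 °C] = -2.2050
  SO₂ term: 0.0053·65.3^0.26·exp(0.059·42-2.2050) = 0.02064
  Sd branch = 0.01025·Sd^0.27·e^(0.036·RH+0.049·T) = 0.1304 μm/a
  r_corr = 0.02064 + 0.1304 = 0.1511 μm/a
ISO 9224: D(t) = r_corr · t^b with b = 0.667 (copper, B1)
  D(18) = 0.1511 × 18^0.667 = 0.1511 × 6.875 = 1.038 μm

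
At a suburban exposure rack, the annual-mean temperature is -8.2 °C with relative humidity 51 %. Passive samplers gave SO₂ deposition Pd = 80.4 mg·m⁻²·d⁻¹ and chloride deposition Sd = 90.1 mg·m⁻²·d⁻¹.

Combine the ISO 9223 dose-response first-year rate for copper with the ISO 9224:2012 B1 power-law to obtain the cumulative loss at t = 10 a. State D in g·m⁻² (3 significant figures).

D(10) = 7.45 g·m⁻²

copper: f(T) = +0.126·(T−10) [T≤10 °C] = -2.2932
  SO₂ term: 0.0053·80.4^0.26·exp(0.059·51-2.2932) = 0.03392
  Cl⁻ term: 0.01025·90.1^0.27·exp(0.036·51+0.049·-8.2) = 0.145
  sum: 0.03392 + 0.145 → r_corr = 0.1789 μm/a
ISO 9224: D(t) = r_corr · t^b with b = 0.667 (copper, B1)
  D(10) = 0.1789 × 10^0.667 = 0.1789 × 4.645 = 0.8311 μm
  Mass loss = 0.8311 μm × 8.96 g/cm³ = 7.447 g·m⁻²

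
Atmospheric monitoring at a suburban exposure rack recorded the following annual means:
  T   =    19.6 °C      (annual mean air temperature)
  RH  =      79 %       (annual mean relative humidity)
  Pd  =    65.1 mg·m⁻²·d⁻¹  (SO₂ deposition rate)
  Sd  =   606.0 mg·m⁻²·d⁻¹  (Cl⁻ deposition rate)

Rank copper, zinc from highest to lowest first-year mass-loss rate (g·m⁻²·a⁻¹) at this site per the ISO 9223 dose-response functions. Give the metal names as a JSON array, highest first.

copper: T>10 °C ⇒ hinge -0.080·(19.6−10) = -0.7680
  sulphur-dioxide contribution → 0.77 μm/a
  chloride contribution → 2.596 μm/a
  total first-year rate 3.366 μm/a
  mass loss = 3.366 μm/a × 8.96 g/cm³ = 30.16 g·m⁻²·a⁻¹
zinc: f(T) = -0.071·(T−10) [T>10 °C] = -0.6816
  sulphur-dioxide contribution → 1.552 μm/a
  chloride contribution → 6.715 μm/a
  total first-year rate 8.267 μm/a
  mass loss = 8.267 μm/a × 7.14 g/cm³ = 59.02 g·m⁻²·a⁻¹
Ordering by g·m⁻²·a⁻¹: zinc (59) > copper (30.2)

["zinc", "copper"]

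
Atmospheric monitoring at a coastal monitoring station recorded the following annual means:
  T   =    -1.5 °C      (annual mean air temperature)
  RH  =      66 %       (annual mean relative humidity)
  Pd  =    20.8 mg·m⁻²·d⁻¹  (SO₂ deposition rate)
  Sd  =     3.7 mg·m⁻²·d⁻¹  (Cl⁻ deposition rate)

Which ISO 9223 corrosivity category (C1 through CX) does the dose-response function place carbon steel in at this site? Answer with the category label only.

C2

carbon steel: temperature factor f = +0.150·(-11.5) = -1.7250
  sulphur-dioxide contribution → 5.721 μm/a
  chloride contribution → 1.909 μm/a
  ⇒ r_corr(carbon steel) = 7.63 μm/a
7.63 μm/a falls in (1.3, 25] for carbon steel → category C2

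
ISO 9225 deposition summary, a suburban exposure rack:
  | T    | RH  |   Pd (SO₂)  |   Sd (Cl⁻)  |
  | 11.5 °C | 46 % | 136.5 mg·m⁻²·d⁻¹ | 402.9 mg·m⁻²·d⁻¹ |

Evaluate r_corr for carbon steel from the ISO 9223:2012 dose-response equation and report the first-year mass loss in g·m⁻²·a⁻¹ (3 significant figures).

carbon steel: T>10 °C ⇒ hinge -0.054·(11.5−10) = -0.0810
  SO₂ term: 1.77·136.5^0.52·exp(0.02·46-0.0810) = 52.8
  Cl⁻ term: 0.102·402.9^0.62·exp(0.033·46+0.04·11.5) = 30.4
  r_corr = 52.8 + 30.4 = 83.2 μm/a
Convert to mass loss: 83.2 μm/a × 7.85 g/cm³ = 653.1 g·m⁻²·a⁻¹

r_corr = 653 g·m⁻²·a⁻¹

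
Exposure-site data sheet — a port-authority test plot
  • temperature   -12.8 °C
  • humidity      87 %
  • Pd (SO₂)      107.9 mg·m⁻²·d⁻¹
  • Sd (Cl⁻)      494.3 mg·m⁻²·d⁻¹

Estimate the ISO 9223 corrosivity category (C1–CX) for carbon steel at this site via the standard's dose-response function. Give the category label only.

carbon steel: f(T) = +0.150·(T−10) [T≤10 °C] = -3.4200
  Pd branch = 1.77·Pd^0.52·e^(0.02·RH+f) = 3.763 μm/a
  Sd branch = 0.102·Sd^0.62·e^(0.033·RH+0.04·T) = 50.51 μm/a
  sum: 3.763 + 50.51 → r_corr = 54.27 μm/a
ISO 9223 Table 2 (carbon steel): 50 < 54.3 ≤ 80 μm/a ⇒ C4

C4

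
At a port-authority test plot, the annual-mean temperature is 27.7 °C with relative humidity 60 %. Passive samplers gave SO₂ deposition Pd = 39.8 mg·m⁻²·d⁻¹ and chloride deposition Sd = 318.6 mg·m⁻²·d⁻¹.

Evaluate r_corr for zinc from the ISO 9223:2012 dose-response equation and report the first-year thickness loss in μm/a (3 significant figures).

r_corr = 8.25 μm/a

zinc: T>10 °C ⇒ hinge -0.071·(27.7−10) = -1.2567
  sulphur-dioxide contribution → 0.2934 μm/a
  chloride contribution → 7.96 μm/a
  ⇒ r_corr(zinc) = 8.253 μm/a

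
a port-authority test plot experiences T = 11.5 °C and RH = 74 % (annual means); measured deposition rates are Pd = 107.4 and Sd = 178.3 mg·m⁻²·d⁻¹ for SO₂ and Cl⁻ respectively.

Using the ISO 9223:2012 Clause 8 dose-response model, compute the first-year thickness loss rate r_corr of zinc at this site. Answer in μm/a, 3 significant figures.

r_corr = 4.34 μm/a

zinc: T>10 °C ⇒ hinge -0.071·(11.5−10) = -0.1065
  sulphur-dioxide contribution → 2.731 μm/a
  chloride contribution → 1.614 μm/a
  ⇒ r_corr(zinc) = 4.345 μm/a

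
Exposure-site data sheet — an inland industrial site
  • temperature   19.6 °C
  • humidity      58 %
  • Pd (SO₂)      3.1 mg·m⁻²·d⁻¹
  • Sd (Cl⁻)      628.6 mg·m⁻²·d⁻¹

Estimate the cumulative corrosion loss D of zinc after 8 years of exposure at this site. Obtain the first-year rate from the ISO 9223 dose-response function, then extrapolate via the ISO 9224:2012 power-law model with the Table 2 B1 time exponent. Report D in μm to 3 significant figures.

D(8) = 32.3 μm

zinc: T>10 °C ⇒ hinge -0.071·(19.6−10) = -0.6816
  SO₂ term: 0.0129·3.1^0.44·exp(0.046·58-0.6816) = 0.1547
  Sd branch = 0.0175·Sd^0.57·e^(0.008·RH+0.085·T) = 5.796 μm/a
  sum: 0.1547 + 5.796 → r_corr = 5.951 μm/a
Power-law: D(8) = r_corr · 8^0.813
  D(8) = 5.951 × 8^0.813 = 5.951 × 5.423 = 32.27 μm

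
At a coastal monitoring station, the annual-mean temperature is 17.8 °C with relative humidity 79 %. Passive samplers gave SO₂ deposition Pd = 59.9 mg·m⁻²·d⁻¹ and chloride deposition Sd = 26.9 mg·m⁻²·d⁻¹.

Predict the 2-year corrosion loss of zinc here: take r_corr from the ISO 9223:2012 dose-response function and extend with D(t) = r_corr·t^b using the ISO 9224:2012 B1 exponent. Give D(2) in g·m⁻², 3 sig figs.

zinc: temperature factor f = -0.071·(7.8) = -0.5538
  SO₂ term: 0.0129·59.9^0.44·exp(0.046·79-0.5538) = 1.7
  Sd branch = 0.0175·Sd^0.57·e^(0.008·RH+0.085·T) = 0.9762 μm/a
  sum: 1.7 + 0.9762 → r_corr = 2.676 μm/a
ISO 9224: D(t) = r_corr · t^b with b = 0.813 (zinc, B1)
  D(2) = 2.676 × 2^0.813 = 2.676 × 1.757 = 4.701 μm
  Mass loss = 4.701 μm × 7.14 g/cm³ = 33.57 g·m⁻²

D(2) = 33.6 g·m⁻²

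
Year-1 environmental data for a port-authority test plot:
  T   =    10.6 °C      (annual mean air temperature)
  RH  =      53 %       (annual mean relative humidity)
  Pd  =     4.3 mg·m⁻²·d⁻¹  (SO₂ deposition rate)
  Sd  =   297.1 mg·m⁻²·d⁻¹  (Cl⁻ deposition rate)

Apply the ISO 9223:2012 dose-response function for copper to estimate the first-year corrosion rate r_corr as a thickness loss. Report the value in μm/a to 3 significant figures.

r_corr = 0.709 μm/a

copper: f(T) = -0.080·(T−10) [T>10 °C] = -0.0480
  Pd branch = 0.0053·Pd^0.26·e^(0.059·RH+f) = 0.1683 μm/a
  Sd branch = 0.01025·Sd^0.27·e^(0.036·RH+0.049·T) = 0.5403 μm/a
  sum: 0.1683 + 0.5403 → r_corr = 0.7086 μm/a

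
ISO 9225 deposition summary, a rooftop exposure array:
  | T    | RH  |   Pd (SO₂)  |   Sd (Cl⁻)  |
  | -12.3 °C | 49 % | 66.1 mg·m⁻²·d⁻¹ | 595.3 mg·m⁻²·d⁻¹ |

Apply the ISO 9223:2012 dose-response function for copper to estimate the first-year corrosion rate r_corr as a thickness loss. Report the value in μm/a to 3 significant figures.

copper: f(T) = +0.126·(T−10) [T≤10 °C] = -2.8098
  Pd branch = 0.0053·Pd^0.26·e^(0.059·RH+f) = 0.01709 μm/a
  Cl⁻ term: 0.01025·595.3^0.27·exp(0.036·49+0.049·-12.3) = 0.1838
  sum: 0.01709 + 0.1838 → r_corr = 0.2009 μm/a

r_corr = 0.201 μm/a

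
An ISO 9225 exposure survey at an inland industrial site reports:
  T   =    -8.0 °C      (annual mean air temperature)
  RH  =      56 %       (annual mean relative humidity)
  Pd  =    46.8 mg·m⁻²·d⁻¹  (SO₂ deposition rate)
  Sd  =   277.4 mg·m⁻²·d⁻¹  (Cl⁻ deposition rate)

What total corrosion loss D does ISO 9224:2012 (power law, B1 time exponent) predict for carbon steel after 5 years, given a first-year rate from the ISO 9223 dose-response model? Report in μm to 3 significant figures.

carbon steel: temperature factor f = +0.150·(-18.0) = -2.7000
  SO₂ term: 1.77·46.8^0.52·exp(0.02·56-2.7000) = 2.693
  Sd branch = 0.102·Sd^0.62·e^(0.033·RH+0.04·T) = 15.38 μm/a
  r_corr = 2.693 + 15.38 = 18.07 μm/a
Long-term exponent b (ISO 9224 Table 2, B1) = 0.523
  D(5) = 18.07 × 5^0.523 = 18.07 × 2.32 = 41.94 μm

D(5) = 41.9 μm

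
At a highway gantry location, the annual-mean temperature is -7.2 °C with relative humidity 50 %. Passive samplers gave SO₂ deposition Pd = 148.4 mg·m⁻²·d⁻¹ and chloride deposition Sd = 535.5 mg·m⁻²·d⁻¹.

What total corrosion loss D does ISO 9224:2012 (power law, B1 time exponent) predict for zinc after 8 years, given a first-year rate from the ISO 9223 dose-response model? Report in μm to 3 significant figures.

zinc: temperature factor f = +0.038·(-17.2) = -0.6536
  sulphur-dioxide contribution → 0.604 μm/a
  chloride contribution → 0.5086 μm/a
  total first-year rate 1.113 μm/a
Power-law: D(8) = r_corr · 8^0.813
  D(8) = 1.113 × 8^0.813 = 1.113 × 5.423 = 6.033 μm

D(8) = 6.03 μm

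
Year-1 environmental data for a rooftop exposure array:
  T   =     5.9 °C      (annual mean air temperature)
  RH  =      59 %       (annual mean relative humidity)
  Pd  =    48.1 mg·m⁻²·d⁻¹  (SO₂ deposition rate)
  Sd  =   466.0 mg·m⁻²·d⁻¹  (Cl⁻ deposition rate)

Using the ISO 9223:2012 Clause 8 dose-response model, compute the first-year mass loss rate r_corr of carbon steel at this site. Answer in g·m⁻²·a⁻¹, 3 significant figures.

r_corr = 504 g·m⁻²·a⁻¹

carbon steel: f(T) = +0.150·(T−10) [T≤10 °C] = -0.6150
  Pd branch = 1.77·Pd^0.52·e^(0.02·RH+f) = 23.34 μm/a
  Cl⁻ term: 0.102·466.0^0.62·exp(0.033·59+0.04·5.9) = 40.84
  sum: 23.34 + 40.84 → r_corr = 64.18 μm/a
Convert to mass loss: 64.18 μm/a × 7.85 g/cm³ = 503.8 g·m⁻²·a⁻¹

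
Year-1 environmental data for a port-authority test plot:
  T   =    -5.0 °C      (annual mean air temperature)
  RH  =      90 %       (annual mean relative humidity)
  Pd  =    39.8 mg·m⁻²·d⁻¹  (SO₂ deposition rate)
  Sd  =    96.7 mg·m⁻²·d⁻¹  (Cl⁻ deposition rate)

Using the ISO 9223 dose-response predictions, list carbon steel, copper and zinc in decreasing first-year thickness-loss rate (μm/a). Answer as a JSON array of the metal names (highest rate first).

carbon steel: temperature factor f = +0.150·(-15.0) = -2.2500
  SO₂ term: 1.77·39.8^0.52·exp(0.02·90-2.2500) = 7.664
  Sd branch = 0.102·Sd^0.62·e^(0.033·RH+0.04·T) = 27.71 μm/a
  r_corr = 7.664 + 27.71 = 35.37 μm/a
copper: f(T) = +0.126·(T−10) [T≤10 °C] = -1.8900
  SO₂ term: 0.0053·39.8^0.26·exp(0.059·90-1.8900) = 0.4222
  Cl⁻ term: 0.01025·96.7^0.27·exp(0.036·90+0.049·-5.0) = 0.7039
  r_corr = 0.4222 + 0.7039 = 1.126 μm/a
zinc: f(T) = +0.038·(T−10) [T≤10 °C] = -0.5700
  SO₂ term: 0.0129·39.8^0.44·exp(0.046·90-0.5700) = 2.317
  Sd branch = 0.0175·Sd^0.57·e^(0.008·RH+0.085·T) = 0.3183 μm/a
  sum: 2.317 + 0.3183 → r_corr = 2.636 μm/a
Ordering by μm/a: carbon steel (35.4) > zinc (2.64) > copper (1.13)

["carbon steel", "zinc", "copper"]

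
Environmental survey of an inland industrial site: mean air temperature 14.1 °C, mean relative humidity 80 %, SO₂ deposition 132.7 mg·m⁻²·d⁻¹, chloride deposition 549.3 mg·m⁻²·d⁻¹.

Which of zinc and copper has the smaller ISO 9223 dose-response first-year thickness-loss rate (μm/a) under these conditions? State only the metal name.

copper

zinc: temperature factor f = -0.071·(4.1) = -0.2911
  Pd branch = 0.0129·Pd^0.44·e^(0.046·RH+f) = 3.284 μm/a
  Sd branch = 0.0175·Sd^0.57·e^(0.008·RH+0.085·T) = 4.01 μm/a
  r_corr = 3.284 + 4.01 = 7.295 μm/a
copper: f(T) = -0.080·(T−10) [T>10 °C] = -0.3280
  SO₂ term: 0.0053·132.7^0.26·exp(0.059·80-0.3280) = 1.526
  Sd branch = 0.01025·Sd^0.27·e^(0.036·RH+0.049·T) = 2.001 μm/a
  r_corr = 1.526 + 2.001 = 3.528 μm/a
Ordering by μm/a: zinc (7.29) > copper (3.53)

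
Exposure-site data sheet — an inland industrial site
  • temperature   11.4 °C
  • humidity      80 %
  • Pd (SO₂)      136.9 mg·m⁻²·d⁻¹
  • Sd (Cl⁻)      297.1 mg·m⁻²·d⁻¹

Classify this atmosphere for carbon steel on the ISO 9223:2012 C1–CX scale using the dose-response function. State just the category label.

C5

carbon steel: f(T) = -0.054·(T−10) [T>10 °C] = -0.0756
  SO₂ term: 1.77·136.9^0.52·exp(0.02·80-0.0756) = 104.9
  Cl⁻ term: 0.102·297.1^0.62·exp(0.033·80+0.04·11.4) = 76.98
  sum: 104.9 + 76.98 → r_corr = 181.9 μm/a
ISO 9223 Table 2 (carbon steel): 80 < 182 ≤ 200 μm/a ⇒ C5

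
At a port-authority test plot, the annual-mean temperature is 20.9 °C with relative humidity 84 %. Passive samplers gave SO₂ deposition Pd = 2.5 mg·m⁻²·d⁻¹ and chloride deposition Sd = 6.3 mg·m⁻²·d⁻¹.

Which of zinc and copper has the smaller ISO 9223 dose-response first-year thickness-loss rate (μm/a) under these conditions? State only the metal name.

zinc

zinc: f(T) = -0.071·(T−10) [T>10 °C] = -0.7739
  SO₂ term: 0.0129·2.5^0.44·exp(0.046·84-0.7739) = 0.4243
  Cl⁻ term: 0.0175·6.3^0.57·exp(0.008·84+0.085·20.9) = 0.5781
  sum: 0.4243 + 0.5781 → r_corr = 1.002 μm/a
copper: temperature factor f = -0.080·(10.9) = -0.8720
  Pd branch = 0.0053·Pd^0.26·e^(0.059·RH+f) = 0.3994 μm/a
  Cl⁻ term: 0.01025·6.3^0.27·exp(0.036·84+0.049·20.9) = 0.9652
  r_corr = 0.3994 + 0.9652 = 1.365 μm/a
Ordering by μm/a: copper (1.36) > zinc (1)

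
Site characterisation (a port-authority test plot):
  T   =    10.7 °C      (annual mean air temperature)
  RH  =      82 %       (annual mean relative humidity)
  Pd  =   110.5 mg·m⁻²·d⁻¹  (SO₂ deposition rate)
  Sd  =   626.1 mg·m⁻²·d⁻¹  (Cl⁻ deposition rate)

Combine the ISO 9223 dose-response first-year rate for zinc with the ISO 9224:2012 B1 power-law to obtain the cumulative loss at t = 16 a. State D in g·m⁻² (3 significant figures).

zinc: temperature factor f = -0.071·(0.7) = -0.0497
  SO₂ term: 0.0129·110.5^0.44·exp(0.046·82-0.0497) = 4.229
  Cl⁻ term: 0.0175·626.1^0.57·exp(0.008·82+0.085·10.7) = 3.289
  sum: 4.229 + 3.289 → r_corr = 7.518 μm/a
ISO 9224: D(t) = r_corr · t^b with b = 0.813 (zinc, B1)
  D(16) = 7.518 × 16^0.813 = 7.518 × 9.527 = 71.62 μm
  Mass loss = 71.62 μm × 7.14 g/cm³ = 511.4 g·m⁻²

D(16) = 511 g·m⁻²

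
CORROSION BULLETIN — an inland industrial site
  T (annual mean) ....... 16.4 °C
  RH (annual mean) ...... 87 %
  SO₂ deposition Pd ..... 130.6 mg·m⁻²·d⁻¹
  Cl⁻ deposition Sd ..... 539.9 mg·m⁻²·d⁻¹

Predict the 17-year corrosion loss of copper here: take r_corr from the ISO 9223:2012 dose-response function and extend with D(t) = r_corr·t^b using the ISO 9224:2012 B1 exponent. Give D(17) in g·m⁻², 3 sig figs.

D(17) = 283 g·m⁻²

copper: temperature factor f = -0.080·(6.4) = -0.5120
  SO₂ term: 0.0053·130.6^0.26·exp(0.059·87-0.5120) = 1.911
  Cl⁻ term: 0.01025·539.9^0.27·exp(0.036·87+0.049·16.4) = 2.869
  sum: 1.911 + 2.869 → r_corr = 4.78 μm/a
ISO 9224: D(t) = r_corr · t^b with b = 0.667 (copper, B1)
  D(17) = 4.78 × 17^0.667 = 4.78 × 6.618 = 31.63 μm
  Mass loss = 31.63 μm × 8.96 g/cm³ = 283.4 g·m⁻²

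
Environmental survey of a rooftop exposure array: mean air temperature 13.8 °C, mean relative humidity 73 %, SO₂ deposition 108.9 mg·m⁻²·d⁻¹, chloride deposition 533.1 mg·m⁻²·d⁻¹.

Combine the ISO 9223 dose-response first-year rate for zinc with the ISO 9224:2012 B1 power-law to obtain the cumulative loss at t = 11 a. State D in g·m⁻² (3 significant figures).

D(11) = 294 g·m⁻²

zinc: f(T) = -0.071·(T−10) [T>10 °C] = -0.2698
  sulphur-dioxide contribution → 2.229 μm/a
  chloride contribution → 3.634 μm/a
  total first-year rate 5.863 μm/a
Long-term exponent b (ISO 9224 Table 2, B1) = 0.813
  D(11) = 5.863 × 11^0.813 = 5.863 × 7.025 = 41.19 μm
  Mass loss = 41.19 μm × 7.14 g/cm³ = 294.1 g·m⁻²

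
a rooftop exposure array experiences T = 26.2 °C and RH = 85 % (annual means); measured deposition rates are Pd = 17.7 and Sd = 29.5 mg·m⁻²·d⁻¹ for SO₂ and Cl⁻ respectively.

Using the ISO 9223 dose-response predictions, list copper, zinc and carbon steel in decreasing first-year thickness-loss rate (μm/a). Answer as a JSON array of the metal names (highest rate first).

["carbon steel", "zinc", "copper"]

copper: T>10 °C ⇒ hinge -0.080·(26.2−10) = -1.2960
  SO₂ term: 0.0053·17.7^0.26·exp(0.059·85-1.2960) = 0.4612
  Cl⁻ term: 0.01025·29.5^0.27·exp(0.036·85+0.049·26.2) = 1.968
  r_corr = 0.4612 + 1.968 = 2.429 μm/a
zinc: temperature factor f = -0.071·(16.2) = -1.1502
  SO₂ term: 0.0129·17.7^0.44·exp(0.046·85-1.1502) = 0.7215
  Cl⁻ term: 0.0175·29.5^0.57·exp(0.008·85+0.085·26.2) = 2.205
  sum: 0.7215 + 2.205 → r_corr = 2.926 μm/a
carbon steel: temperature factor f = -0.054·(16.2) = -0.8748
  SO₂ term: 1.77·17.7^0.52·exp(0.02·85-0.8748) = 18
  Cl⁻ term: 0.102·29.5^0.62·exp(0.033·85+0.04·26.2) = 39.19
  sum: 18 + 39.19 → r_corr = 57.2 μm/a
Ordering by μm/a: carbon steel (57.2) > zinc (2.93) > copper (2.43)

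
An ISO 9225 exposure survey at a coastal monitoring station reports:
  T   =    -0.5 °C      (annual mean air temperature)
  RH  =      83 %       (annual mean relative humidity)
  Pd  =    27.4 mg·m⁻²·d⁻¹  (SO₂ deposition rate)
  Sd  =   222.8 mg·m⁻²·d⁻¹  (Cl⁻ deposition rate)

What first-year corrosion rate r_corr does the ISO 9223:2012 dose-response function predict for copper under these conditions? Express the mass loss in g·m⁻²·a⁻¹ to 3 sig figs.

copper: f(T) = +0.126·(T−10) [T≤10 °C] = -1.3230
  SO₂ term: 0.0053·27.4^0.26·exp(0.059·83-1.3230) = 0.447
  Cl⁻ term: 0.01025·222.8^0.27·exp(0.036·83+0.049·-0.5) = 0.8545
  r_corr = 0.447 + 0.8545 = 1.301 μm/a
Convert to mass loss: 1.301 μm/a × 8.96 g/cm³ = 11.66 g·m⁻²·a⁻¹

r_corr = 11.7 g·m⁻²·a⁻¹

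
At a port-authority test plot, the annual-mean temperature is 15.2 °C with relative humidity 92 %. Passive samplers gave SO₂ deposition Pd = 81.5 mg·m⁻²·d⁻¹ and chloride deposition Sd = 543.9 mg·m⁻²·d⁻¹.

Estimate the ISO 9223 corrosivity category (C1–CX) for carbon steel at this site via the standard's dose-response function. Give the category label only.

carbon steel: f(T) = -0.054·(T−10) [T>10 °C] = -0.2808
  sulphur-dioxide contribution → 82.97 μm/a
  chloride contribution → 193.7 μm/a
  ⇒ r_corr(carbon steel) = 276.7 μm/a
277 μm/a falls in (200, 700] for carbon steel → category CX

CX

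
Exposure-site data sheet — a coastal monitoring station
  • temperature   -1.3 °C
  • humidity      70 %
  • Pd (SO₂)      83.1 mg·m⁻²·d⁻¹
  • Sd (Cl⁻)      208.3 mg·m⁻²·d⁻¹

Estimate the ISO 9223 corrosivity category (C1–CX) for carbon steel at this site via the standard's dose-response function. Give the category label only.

carbon steel: f(T) = +0.150·(T−10) [T≤10 °C] = -1.6950
  SO₂ term: 1.77·83.1^0.52·exp(0.02·70-1.6950) = 13.12
  Cl⁻ term: 0.102·208.3^0.62·exp(0.033·70+0.04·-1.3) = 26.72
  sum: 13.12 + 26.72 → r_corr = 39.84 μm/a
Category bounds: 25…50 μm/a bracket r_corr ⇒ C3

C3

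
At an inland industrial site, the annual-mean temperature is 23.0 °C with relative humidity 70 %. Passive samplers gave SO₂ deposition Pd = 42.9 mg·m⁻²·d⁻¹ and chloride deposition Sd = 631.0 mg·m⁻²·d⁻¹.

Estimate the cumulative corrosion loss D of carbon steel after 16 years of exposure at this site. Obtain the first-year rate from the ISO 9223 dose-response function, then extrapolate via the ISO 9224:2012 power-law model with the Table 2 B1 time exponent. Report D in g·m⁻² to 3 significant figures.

carbon steel: temperature factor f = -0.054·(13.0) = -0.7020
  sulphur-dioxide contribution → 25.12 μm/a
  chloride contribution → 140.4 μm/a
  total first-year rate 165.5 μm/a
ISO 9224: D(t) = r_corr · t^b with b = 0.523 (carbon steel, B1)
  D(16) = 165.5 × 16^0.523 = 165.5 × 4.263 = 705.7 μm
  Mass loss = 705.7 μm × 7.85 g/cm³ = 5540 g·m⁻²

D(16) = 5.54e+03 g·m⁻²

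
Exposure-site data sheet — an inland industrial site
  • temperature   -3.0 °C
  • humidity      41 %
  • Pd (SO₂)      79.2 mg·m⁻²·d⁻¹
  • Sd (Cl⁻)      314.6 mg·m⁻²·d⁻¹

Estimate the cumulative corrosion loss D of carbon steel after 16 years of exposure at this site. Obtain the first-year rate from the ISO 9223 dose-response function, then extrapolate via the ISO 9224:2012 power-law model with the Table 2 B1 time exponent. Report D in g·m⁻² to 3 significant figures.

D(16) = 600 g·m⁻²

carbon steel: temperature factor f = +0.150·(-13.0) = -1.9500
  SO₂ term: 1.77·79.2^0.52·exp(0.02·41-1.9500) = 5.553
  Sd branch = 0.102·Sd^0.62·e^(0.033·RH+0.04·T) = 12.38 μm/a
  r_corr = 5.553 + 12.38 = 17.93 μm/a
ISO 9224: D(t) = r_corr · t^b with b = 0.523 (carbon steel, B1)
  D(16) = 17.93 × 16^0.523 = 17.93 × 4.263 = 76.45 μm
  Mass loss = 76.45 μm × 7.85 g/cm³ = 600.2 g·m⁻²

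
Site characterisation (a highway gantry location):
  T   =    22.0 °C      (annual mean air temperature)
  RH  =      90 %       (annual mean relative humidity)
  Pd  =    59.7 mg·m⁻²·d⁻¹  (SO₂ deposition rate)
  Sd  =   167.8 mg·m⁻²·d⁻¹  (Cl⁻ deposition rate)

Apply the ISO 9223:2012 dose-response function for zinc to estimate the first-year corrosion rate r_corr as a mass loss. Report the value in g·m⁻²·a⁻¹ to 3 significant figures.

zinc: f(T) = -0.071·(T−10) [T>10 °C] = -0.8520
  SO₂ term: 0.0129·59.7^0.44·exp(0.046·90-0.8520) = 2.089
  Sd branch = 0.0175·Sd^0.57·e^(0.008·RH+0.085·T) = 4.325 μm/a
  r_corr = 2.089 + 4.325 = 6.414 μm/a
Convert to mass loss: 6.414 μm/a × 7.14 g/cm³ = 45.8 g·m⁻²·a⁻¹

r_corr = 45.8 g·m⁻²·a⁻¹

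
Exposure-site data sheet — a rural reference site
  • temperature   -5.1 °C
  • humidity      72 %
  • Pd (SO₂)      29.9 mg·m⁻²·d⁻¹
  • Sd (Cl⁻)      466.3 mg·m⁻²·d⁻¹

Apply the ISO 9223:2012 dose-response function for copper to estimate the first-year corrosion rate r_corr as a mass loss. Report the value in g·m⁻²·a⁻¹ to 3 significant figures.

r_corr = 6.22 g·m⁻²·a⁻¹

copper: T≤10 °C ⇒ hinge +0.126·(-5.1−10) = -1.9026
  Pd branch = 0.0053·Pd^0.26·e^(0.059·RH+f) = 0.1338 μm/a
  Cl⁻ term: 0.01025·466.3^0.27·exp(0.036·72+0.049·-5.1) = 0.5603
  r_corr = 0.1338 + 0.5603 = 0.6941 μm/a
Convert to mass loss: 0.6941 μm/a × 8.96 g/cm³ = 6.219 g·m⁻²·a⁻¹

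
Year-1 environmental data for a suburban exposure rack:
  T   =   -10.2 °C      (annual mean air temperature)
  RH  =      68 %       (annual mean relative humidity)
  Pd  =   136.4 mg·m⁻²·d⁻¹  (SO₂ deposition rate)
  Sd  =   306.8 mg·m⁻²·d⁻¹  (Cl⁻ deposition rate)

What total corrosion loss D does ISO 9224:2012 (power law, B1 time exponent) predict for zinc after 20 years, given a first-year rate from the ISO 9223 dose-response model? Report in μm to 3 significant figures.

zinc: temperature factor f = +0.038·(-20.2) = -0.7676
  Pd branch = 0.0129·Pd^0.44·e^(0.046·RH+f) = 1.189 μm/a
  Cl⁻ term: 0.0175·306.8^0.57·exp(0.008·68+0.085·-10.2) = 0.3313
  r_corr = 1.189 + 0.3313 = 1.52 μm/a
ISO 9224: D(t) = r_corr · t^b with b = 0.813 (zinc, B1)
  D(20) = 1.52 × 20^0.813 = 1.52 × 11.42 = 17.36 μm

D(20) = 17.4 μm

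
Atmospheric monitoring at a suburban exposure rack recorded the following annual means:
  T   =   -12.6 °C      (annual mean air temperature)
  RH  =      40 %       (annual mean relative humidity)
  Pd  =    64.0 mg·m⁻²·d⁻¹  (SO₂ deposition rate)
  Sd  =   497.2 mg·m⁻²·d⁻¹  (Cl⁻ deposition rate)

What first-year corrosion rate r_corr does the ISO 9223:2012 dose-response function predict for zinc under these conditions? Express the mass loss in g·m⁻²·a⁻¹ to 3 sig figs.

r_corr = 3.56 g·m⁻²·a⁻¹

zinc: T≤10 °C ⇒ hinge +0.038·(-12.6−10) = -0.8588
  sulphur-dioxide contribution → 0.2145 μm/a
  chloride contribution → 0.2844 μm/a
  total first-year rate 0.4989 μm/a
Convert to mass loss: 0.4989 μm/a × 7.14 g/cm³ = 3.562 g·m⁻²·a⁻¹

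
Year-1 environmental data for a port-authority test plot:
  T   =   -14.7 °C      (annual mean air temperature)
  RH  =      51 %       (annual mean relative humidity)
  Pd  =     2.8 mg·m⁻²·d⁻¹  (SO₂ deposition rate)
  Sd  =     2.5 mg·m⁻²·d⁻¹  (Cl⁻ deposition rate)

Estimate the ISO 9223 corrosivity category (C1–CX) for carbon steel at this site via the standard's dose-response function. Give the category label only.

C1

carbon steel: f(T) = +0.150·(T−10) [T≤10 °C] = -3.7050
  Pd branch = 1.77·Pd^0.52·e^(0.02·RH+f) = 0.2063 μm/a
  Sd branch = 0.102·Sd^0.62·e^(0.033·RH+0.04·T) = 0.5381 μm/a
  r_corr = 0.2063 + 0.5381 = 0.7444 μm/a
Category bounds: 0…1.3 μm/a bracket r_corr ⇒ C1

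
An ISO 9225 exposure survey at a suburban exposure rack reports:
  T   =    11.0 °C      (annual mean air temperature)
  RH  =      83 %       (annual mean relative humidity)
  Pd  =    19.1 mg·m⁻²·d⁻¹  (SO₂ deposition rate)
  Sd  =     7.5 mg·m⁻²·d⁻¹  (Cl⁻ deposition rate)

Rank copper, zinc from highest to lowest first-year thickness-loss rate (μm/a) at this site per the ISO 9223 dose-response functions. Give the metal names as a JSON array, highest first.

copper: temperature factor f = -0.080·(1.0) = -0.0800
  sulphur-dioxide contribution → 1.41 μm/a
  chloride contribution → 0.6008 μm/a
  ⇒ r_corr(copper) = 2.011 μm/a
zinc: T>10 °C ⇒ hinge -0.071·(11.0−10) = -0.0710
  sulphur-dioxide contribution → 2.002 μm/a
  chloride contribution → 0.2731 μm/a
  total first-year rate 2.275 μm/a
Ordering by μm/a: zinc (2.28) > copper (2.01)

["zinc", "copper"]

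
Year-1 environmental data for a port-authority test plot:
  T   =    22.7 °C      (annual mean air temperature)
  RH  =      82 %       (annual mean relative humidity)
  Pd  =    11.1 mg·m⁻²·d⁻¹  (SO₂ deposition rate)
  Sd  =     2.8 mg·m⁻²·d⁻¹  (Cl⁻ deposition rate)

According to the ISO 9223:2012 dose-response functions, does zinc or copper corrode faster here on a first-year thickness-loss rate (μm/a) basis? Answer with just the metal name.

zinc: temperature factor f = -0.071·(12.7) = -0.9017
  sulphur-dioxide contribution → 0.6563 μm/a
  chloride contribution → 0.4176 μm/a
  total first-year rate 1.074 μm/a
copper: temperature factor f = -0.080·(12.7) = -1.0160
  sulphur-dioxide contribution → 0.4528 μm/a
  chloride contribution → 0.7881 μm/a
  total first-year rate 1.241 μm/a
Ordering by μm/a: copper (1.24) > zinc (1.07)

copper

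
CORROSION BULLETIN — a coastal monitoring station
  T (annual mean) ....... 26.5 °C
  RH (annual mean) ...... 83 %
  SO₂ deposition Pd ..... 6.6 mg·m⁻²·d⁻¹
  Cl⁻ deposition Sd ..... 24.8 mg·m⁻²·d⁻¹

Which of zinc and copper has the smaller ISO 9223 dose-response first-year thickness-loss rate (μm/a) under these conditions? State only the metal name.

copper

zinc: T>10 °C ⇒ hinge -0.071·(26.5−10) = -1.1715
  sulphur-dioxide contribution → 0.4174 μm/a
  chloride contribution → 2.016 μm/a
  total first-year rate 2.433 μm/a
copper: temperature factor f = -0.080·(16.5) = -1.3200
  sulphur-dioxide contribution → 0.3096 μm/a
  chloride contribution → 1.773 μm/a
  ⇒ r_corr(copper) = 2.083 μm/a
Ordering by μm/a: zinc (2.43) > copper (2.08)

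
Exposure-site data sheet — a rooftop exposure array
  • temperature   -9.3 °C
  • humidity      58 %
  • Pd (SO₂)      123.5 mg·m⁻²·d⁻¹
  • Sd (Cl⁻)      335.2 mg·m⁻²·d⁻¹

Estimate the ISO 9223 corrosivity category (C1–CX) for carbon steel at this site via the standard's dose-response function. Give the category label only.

carbon steel: T≤10 °C ⇒ hinge +0.150·(-9.3−10) = -2.8950
  SO₂ term: 1.77·123.5^0.52·exp(0.02·58-2.8950) = 3.821
  Cl⁻ term: 0.102·335.2^0.62·exp(0.033·58+0.04·-9.3) = 17.54
  r_corr = 3.821 + 17.54 = 21.36 μm/a
ISO 9223 Table 2 (carbon steel): 1.3 < 21.4 ≤ 25 μm/a ⇒ C2

C2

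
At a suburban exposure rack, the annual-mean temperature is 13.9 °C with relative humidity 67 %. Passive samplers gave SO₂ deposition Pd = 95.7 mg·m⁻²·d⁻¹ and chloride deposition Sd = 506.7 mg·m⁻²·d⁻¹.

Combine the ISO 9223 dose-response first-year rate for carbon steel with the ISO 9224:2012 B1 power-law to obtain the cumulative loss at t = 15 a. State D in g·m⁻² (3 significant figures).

carbon steel: T>10 °C ⇒ hinge -0.054·(13.9−10) = -0.2106
  SO₂ term: 1.77·95.7^0.52·exp(0.02·67-0.2106) = 58.69
  Cl⁻ term: 0.102·506.7^0.62·exp(0.033·67+0.04·13.9) = 77.13
  sum: 58.69 + 77.13 → r_corr = 135.8 μm/a
Power-law: D(15) = r_corr · 15^0.523
  D(15) = 135.8 × 15^0.523 = 135.8 × 4.122 = 559.8 μm
  Mass loss = 559.8 μm × 7.85 g/cm³ = 4395 g·m⁻²

D(15) = 4.39e+03 g·m⁻²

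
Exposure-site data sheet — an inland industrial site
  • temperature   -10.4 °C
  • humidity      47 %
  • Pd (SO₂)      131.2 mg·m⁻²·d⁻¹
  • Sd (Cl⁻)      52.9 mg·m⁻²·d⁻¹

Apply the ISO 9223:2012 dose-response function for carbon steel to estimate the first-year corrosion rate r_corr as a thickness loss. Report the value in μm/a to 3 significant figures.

carbon steel: T≤10 °C ⇒ hinge +0.150·(-10.4−10) = -3.0600
  SO₂ term: 1.77·131.2^0.52·exp(0.02·47-3.0600) = 2.683
  Cl⁻ term: 0.102·52.9^0.62·exp(0.033·47+0.04·-10.4) = 3.716
  r_corr = 2.683 + 3.716 = 6.399 μm/a

r_corr = 6.40 μm/a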